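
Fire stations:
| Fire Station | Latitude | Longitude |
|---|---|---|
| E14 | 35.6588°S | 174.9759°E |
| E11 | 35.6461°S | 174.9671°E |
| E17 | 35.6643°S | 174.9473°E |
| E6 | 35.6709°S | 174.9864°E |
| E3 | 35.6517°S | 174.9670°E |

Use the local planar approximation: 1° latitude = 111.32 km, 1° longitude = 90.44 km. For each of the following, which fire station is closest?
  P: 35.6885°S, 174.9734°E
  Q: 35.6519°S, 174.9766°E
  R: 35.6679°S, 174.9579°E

P at 35.6885°S, 174.9734°E:
  E14: √((0.0297·111.32)² + (0.0025·90.44)²) = √(10.930985 + 0.051121) = 3.3139 km
  E11: √((0.0424·111.32)² + (-0.0063·90.44)²) = √(22.278098 + 0.324640) = 4.7542 km
  E17: √((0.0242·111.32)² + (-0.0261·90.44)²) = √(7.257334 + 5.571885) = 3.5818 km
  E6: √((0.0176·111.32)² + (0.0130·90.44)²) = √(3.838590 + 1.382318) = 2.2849 km
  E3: √((0.0368·111.32)² + (-0.0064·90.44)²) = √(16.781935 + 0.335028) = 4.1373 km
  → nearest: E6 (2.2849 km)
Q at 35.6519°S, 174.9766°E:
  E14: √((-0.0069·111.32)² + (-0.0007·90.44)²) = √(0.589990 + 0.004008) = 0.7707 km
  E11: √((0.0058·111.32)² + (-0.0095·90.44)²) = √(0.416872 + 0.738190) = 1.0747 km
  E17: √((-0.0124·111.32)² + (-0.0293·90.44)²) = √(1.905416 + 7.021928) = 2.9879 km
  E6: √((-0.0190·111.32)² + (0.0098·90.44)²) = √(4.473563 + 0.785549) = 2.2933 km
  E3: √((0.0002·111.32)² + (-0.0096·90.44)²) = √(0.000496 + 0.753813) = 0.8685 km
  → nearest: E14 (0.7707 km)
R at 35.6679°S, 174.9579°E:
  E14: √((0.0091·111.32)² + (0.0180·90.44)²) = √(1.026193 + 2.650124) = 1.9174 km
  E11: √((0.0218·111.32)² + (0.0092·90.44)²) = √(5.889242 + 0.692304) = 2.5655 km
  E17: √((0.0036·111.32)² + (-0.0106·90.44)²) = √(0.160602 + 0.919037) = 1.0391 km
  E6: √((-0.0030·111.32)² + (0.0285·90.44)²) = √(0.111529 + 6.643712) = 2.5991 km
  E3: √((0.0162·111.32)² + (0.0091·90.44)²) = √(3.252194 + 0.677336) = 1.9823 km
  → nearest: E17 (1.0391 km)

P→E6; Q→E14; R→E17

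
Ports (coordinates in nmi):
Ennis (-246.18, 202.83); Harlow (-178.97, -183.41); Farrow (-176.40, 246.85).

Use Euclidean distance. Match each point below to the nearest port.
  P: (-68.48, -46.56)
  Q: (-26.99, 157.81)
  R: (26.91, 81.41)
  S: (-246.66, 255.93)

P→Harlow; Q→Farrow; R→Farrow; S→Ennis

P at (-68.48, -46.56):
  Ennis: 306.22 nmi
  Harlow: 175.89 nmi
  Farrow: 312.63 nmi
  → nearest: Harlow (175.89 nmi)
Q at (-26.99, 157.81):
  Ennis: 223.77 nmi
  Harlow: 373.54 nmi
  Farrow: 173.93 nmi
  → nearest: Farrow (173.93 nmi)
R at (26.91, 81.41):
  Ennis: 298.87 nmi
  Harlow: 335.43 nmi
  Farrow: 262.12 nmi
  → nearest: Farrow (262.12 nmi)
S at (-246.66, 255.93):
  Ennis: 53.10 nmi
  Harlow: 444.52 nmi
  Farrow: 70.84 nmi
  → nearest: Ennis (53.10 nmi)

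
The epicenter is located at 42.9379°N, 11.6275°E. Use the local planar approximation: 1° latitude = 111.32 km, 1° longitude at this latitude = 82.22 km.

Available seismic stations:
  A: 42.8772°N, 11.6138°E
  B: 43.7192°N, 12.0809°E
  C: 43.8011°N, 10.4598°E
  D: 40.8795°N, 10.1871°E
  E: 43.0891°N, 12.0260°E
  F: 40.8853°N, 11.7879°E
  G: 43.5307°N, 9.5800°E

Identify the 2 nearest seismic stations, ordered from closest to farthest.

Distances from 42.9379°N, 11.6275°E:
A: 6.8504 km
B: 94.6267 km
C: 135.8350 km
D: 257.9365 km
E: 36.8351 km
F: 228.8757 km
G: 180.8174 km
Sorted: A (6.8504 km) < E (36.8351 km) < B (94.6267 km) < C (135.8350 km) < …

A, E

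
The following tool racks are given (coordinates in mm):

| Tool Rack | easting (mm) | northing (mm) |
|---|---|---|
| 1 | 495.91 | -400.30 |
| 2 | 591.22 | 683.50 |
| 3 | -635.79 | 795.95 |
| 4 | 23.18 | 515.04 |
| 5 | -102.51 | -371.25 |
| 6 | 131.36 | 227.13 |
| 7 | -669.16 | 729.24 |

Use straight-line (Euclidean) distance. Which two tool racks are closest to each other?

3 and 7

Pairwise distances:
3–7: √((-33.37)² + (-66.71)²) = √(1113.5569 + 4450.2241) = 74.59 mm
4–6: √((108.18)² + (-287.91)²) = √(11702.9124 + 82892.1681) = 307.56 mm
2–4: √((-568.04)² + (-168.46)²) = √(322669.4416 + 28378.7716) = 592.49 mm
1–5: √((-598.42)² + (29.05)²) = √(358106.4964 + 843.9025) = 599.12 mm
5–6: √((233.87)² + (598.38)²) = √(54695.1769 + 358058.6244) = 642.46 mm
2–6: √((-459.86)² + (-456.37)²) = √(211471.2196 + 208273.5769) = 647.88 mm
3–4: √((658.97)² + (-280.91)²) = √(434241.4609 + 78910.4281) = 716.35 mm
4–7: √((-692.34)² + (214.20)²) = √(479334.6756 + 45881.6400) = 724.72 mm
1–6: √((-364.55)² + (627.43)²) = √(132896.7025 + 393668.4049) = 725.65 mm
4–5: √((-125.69)² + (-886.29)²) = √(15797.9761 + 785509.9641) = 895.16 mm
6–7: √((-800.52)² + (502.11)²) = √(640832.2704 + 252114.4521) = 944.96 mm
3–6: √((767.15)² + (-568.82)²) = √(588519.1225 + 323556.1924) = 955.03 mm
1–4: √((-472.73)² + (915.34)²) = √(223473.6529 + 837847.3156) = 1030.20 mm
1–2: √((95.31)² + (1083.80)²) = √(9083.9961 + 1174622.4400) = 1087.98 mm
2–3: √((-1227.01)² + (112.45)²) = √(1505553.5401 + 12645.0025) = 1232.15 mm
5–7: √((-566.65)² + (1100.49)²) = √(321092.2225 + 1211078.2401) = 1237.81 mm
2–7: √((-1260.38)² + (45.74)²) = √(1588557.7444 + 2092.1476) = 1261.21 mm
2–5: √((-693.73)² + (-1054.75)²) = √(481261.3129 + 1112497.5625) = 1262.44 mm
3–5: √((533.28)² + (-1167.20)²) = √(284387.5584 + 1362355.8400) = 1283.26 mm
1–7: √((-1165.07)² + (1129.54)²) = √(1357388.1049 + 1275860.6116) = 1622.73 mm
1–3: √((-1131.70)² + (1196.25)²) = √(1280744.8900 + 1431014.0625) = 1646.74 mm
Closest pair: 3–7 at 74.59 mm.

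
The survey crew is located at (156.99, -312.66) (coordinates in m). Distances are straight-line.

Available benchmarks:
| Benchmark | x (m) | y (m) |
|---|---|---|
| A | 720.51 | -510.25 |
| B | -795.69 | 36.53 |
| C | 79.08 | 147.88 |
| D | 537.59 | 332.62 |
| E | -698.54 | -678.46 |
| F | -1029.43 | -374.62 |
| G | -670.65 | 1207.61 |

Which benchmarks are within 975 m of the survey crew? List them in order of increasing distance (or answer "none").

C, A, D, E

Distances from (156.99, -312.66):
A: 597.16 m
B: 1014.66 m
C: 467.08 m
D: 749.16 m
E: 930.45 m
F: 1188.04 m
G: 1730.96 m
Threshold 975 m: C (467.08 m), A (597.16 m), D (749.16 m), E (930.45 m) are within range.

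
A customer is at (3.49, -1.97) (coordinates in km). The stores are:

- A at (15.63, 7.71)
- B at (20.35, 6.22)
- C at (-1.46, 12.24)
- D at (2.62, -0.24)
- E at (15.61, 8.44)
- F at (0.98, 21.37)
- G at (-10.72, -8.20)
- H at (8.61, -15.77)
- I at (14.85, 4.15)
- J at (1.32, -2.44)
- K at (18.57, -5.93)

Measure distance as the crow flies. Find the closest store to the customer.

D

Distances from (3.49, -1.97):
A: √((12.14)² + (9.68)²) = √(147.3796 + 93.7024) = 15.53 km
B: √((16.86)² + (8.19)²) = √(284.2596 + 67.0761) = 18.74 km
C: √((-4.95)² + (14.21)²) = √(24.5025 + 201.9241) = 15.05 km
D: √((-0.87)² + (1.73)²) = √(0.7569 + 2.9929) = 1.94 km
E: √((12.12)² + (10.41)²) = √(146.8944 + 108.3681) = 15.98 km
F: √((-2.51)² + (23.34)²) = √(6.3001 + 544.7556) = 23.47 km
G: √((-14.21)² + (-6.23)²) = √(201.9241 + 38.8129) = 15.52 km
H: √((5.12)² + (-13.80)²) = √(26.2144 + 190.4400) = 14.72 km
I: √((11.36)² + (6.12)²) = √(129.0496 + 37.4544) = 12.90 km
J: √((-2.17)² + (-0.47)²) = √(4.7089 + 0.2209) = 2.22 km
K: √((15.08)² + (-3.96)²) = √(227.4064 + 15.6816) = 15.59 km
Minimum: D at 1.94 km.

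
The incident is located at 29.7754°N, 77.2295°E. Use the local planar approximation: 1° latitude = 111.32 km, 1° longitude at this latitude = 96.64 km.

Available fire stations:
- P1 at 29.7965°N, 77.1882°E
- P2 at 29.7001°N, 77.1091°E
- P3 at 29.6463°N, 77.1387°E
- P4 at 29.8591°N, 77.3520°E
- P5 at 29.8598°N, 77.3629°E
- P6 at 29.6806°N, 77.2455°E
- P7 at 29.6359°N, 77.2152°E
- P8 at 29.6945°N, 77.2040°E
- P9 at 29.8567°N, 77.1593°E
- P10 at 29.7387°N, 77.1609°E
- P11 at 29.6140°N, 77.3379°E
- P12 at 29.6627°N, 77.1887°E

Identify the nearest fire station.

P1

Distances from 29.7754°N, 77.2295°E:
P1: 4.6311 km
P2: 14.3404 km
P3: 16.8385 km
P4: 15.0653 km
P5: 15.9522 km
P6: 10.6658 km
P7: 15.5905 km
P8: 9.3369 km
P9: 11.3107 km
P10: 7.7872 km
P11: 20.7980 km
P12: 13.1508 km
Minimum: P1 at 4.6311 km.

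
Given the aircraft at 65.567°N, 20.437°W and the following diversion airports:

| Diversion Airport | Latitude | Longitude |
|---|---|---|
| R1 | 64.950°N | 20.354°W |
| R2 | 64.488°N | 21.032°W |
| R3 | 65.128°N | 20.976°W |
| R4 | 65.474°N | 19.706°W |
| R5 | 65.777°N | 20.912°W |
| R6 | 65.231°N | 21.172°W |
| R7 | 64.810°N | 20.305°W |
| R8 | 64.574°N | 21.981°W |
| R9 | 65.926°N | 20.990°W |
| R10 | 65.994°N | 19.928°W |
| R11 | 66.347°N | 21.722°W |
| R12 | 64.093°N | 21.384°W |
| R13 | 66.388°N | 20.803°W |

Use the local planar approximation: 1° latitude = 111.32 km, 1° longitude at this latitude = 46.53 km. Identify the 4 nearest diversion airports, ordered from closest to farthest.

R5, R4, R9, R6

Distances from 65.567°N, 20.437°W:
R1: √((-0.617·111.32)² + (0.083·46.53)²) = √(4717.55230 + 14.91497) = 68.793 km
R2: √((-1.079·111.32)² + (-0.595·46.53)²) = √(14427.44026 + 766.47860) = 123.264 km
R3: √((-0.439·111.32)² + (-0.539·46.53)²) = √(2388.22608 + 628.98985) = 54.929 km
R4: √((-0.093·111.32)² + (0.731·46.53)²) = √(107.17964 + 1156.91342) = 35.554 km
R5: √((0.210·111.32)² + (-0.475·46.53)²) = √(546.49348 + 488.48735) = 32.171 km
R6: √((-0.336·111.32)² + (-0.735·46.53)²) = √(1399.02331 + 1169.60922) = 50.682 km
R7: √((-0.757·111.32)² + (0.132·46.53)²) = √(7101.30481 + 37.72367) = 84.493 km
R8: √((-0.993·111.32)² + (-1.544·46.53)²) = √(12219.25962 + 5161.31894) = 131.835 km
R9: √((0.359·111.32)² + (-0.553·46.53)²) = √(1597.11170 + 662.08899) = 47.531 km
R10: √((0.427·111.32)² + (0.509·46.53)²) = √(2259.44693 + 560.92096) = 53.107 km
R11: √((0.780·111.32)² + (-1.285·46.53)²) = √(7539.37944 + 3574.96966) = 105.425 km
R12: √((-1.474·111.32)² + (-0.947·46.53)²) = √(26924.11038 + 1941.62816) = 169.899 km
R13: √((0.821·111.32)² + (-0.366·46.53)²) = √(8352.81206 + 290.02022) = 92.967 km
Sorted: R5 (32.171 km) < R4 (35.554 km) < R9 (47.531 km) < R6 (50.682 km) < R10 (53.107 km) < R3 (54.929 km) < …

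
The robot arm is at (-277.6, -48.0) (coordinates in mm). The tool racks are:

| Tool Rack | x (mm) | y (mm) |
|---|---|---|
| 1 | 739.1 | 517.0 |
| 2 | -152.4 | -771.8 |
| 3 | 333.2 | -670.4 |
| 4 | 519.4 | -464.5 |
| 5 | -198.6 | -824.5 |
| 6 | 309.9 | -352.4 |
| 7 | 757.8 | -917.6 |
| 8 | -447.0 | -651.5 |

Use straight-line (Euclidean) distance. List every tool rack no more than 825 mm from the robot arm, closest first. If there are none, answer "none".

Distances from (-277.6, -48.0):
1: √((1016.7)² + (565.0)²) = √(1033678.890 + 319225.000) = 1163.1 mm
2: √((125.2)² + (-723.8)²) = √(15675.040 + 523886.440) = 734.5 mm
3: √((610.8)² + (-622.4)²) = √(373076.640 + 387381.760) = 872.0 mm
4: √((797.0)² + (-416.5)²) = √(635209.000 + 173472.250) = 899.3 mm
5: √((79.0)² + (-776.5)²) = √(6241.000 + 602952.250) = 780.5 mm
6: √((587.5)² + (-304.4)²) = √(345156.250 + 92659.360) = 661.7 mm
7: √((1035.4)² + (-869.6)²) = √(1072053.160 + 756204.160) = 1352.1 mm
8: √((-169.4)² + (-603.5)²) = √(28696.360 + 364212.250) = 626.8 mm
Threshold 825 mm: 8 (626.8 mm), 6 (661.7 mm), 2 (734.5 mm), 5 (780.5 mm) are within range.

8, 6, 2, 5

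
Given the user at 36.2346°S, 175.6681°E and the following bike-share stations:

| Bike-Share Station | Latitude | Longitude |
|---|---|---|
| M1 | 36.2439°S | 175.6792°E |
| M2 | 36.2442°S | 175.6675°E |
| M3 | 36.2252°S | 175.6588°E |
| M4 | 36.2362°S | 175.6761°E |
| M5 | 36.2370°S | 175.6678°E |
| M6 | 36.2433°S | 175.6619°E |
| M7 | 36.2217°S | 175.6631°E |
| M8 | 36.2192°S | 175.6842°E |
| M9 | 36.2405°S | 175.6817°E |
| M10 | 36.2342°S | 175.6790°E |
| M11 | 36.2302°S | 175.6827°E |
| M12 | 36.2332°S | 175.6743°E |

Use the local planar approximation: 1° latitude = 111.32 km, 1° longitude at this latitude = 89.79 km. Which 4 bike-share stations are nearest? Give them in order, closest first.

Distances from 36.2346°S, 175.6681°E:
M1: √((-0.0093·111.32)² + (0.0111·89.79)²) = √(1.071796 + 0.993349) = 1.4371 km
M2: √((-0.0096·111.32)² + (-0.0006·89.79)²) = √(1.142060 + 0.002902) = 1.0700 km
M3: √((0.0094·111.32)² + (-0.0093·89.79)²) = √(1.094970 + 0.697303) = 1.3388 km
M4: √((-0.0016·111.32)² + (0.0080·89.79)²) = √(0.031724 + 0.515984) = 0.7401 km
M5: √((-0.0024·111.32)² + (-0.0003·89.79)²) = √(0.071379 + 0.000726) = 0.2685 km
M6: √((-0.0087·111.32)² + (-0.0062·89.79)²) = √(0.937961 + 0.309913) = 1.1171 km
M7: √((0.0129·111.32)² + (-0.0050·89.79)²) = √(2.062176 + 0.201556) = 1.5046 km
M8: √((0.0154·111.32)² + (0.0161·89.79)²) = √(2.938920 + 2.089814) = 2.2425 km
M9: √((-0.0059·111.32)² + (0.0136·89.79)²) = √(0.431370 + 1.491193) = 1.3866 km
M10: √((0.0004·111.32)² + (0.0109·89.79)²) = √(0.001983 + 0.957875) = 0.9797 km
M11: √((0.0044·111.32)² + (0.0146·89.79)²) = √(0.239912 + 1.718548) = 1.3994 km
M12: √((0.0014·111.32)² + (0.0062·89.79)²) = √(0.024289 + 0.309913) = 0.5781 km
Sorted: M5 (0.2685 km) < M12 (0.5781 km) < M4 (0.7401 km) < M10 (0.9797 km) < M2 (1.0700 km) < M6 (1.1171 km) < …

M5, M12, M4, M10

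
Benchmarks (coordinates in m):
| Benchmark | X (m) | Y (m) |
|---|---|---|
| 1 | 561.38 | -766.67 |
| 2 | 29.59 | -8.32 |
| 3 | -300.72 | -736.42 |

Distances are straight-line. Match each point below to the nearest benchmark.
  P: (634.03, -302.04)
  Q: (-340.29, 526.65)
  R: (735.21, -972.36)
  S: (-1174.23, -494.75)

P→1; Q→2; R→1; S→3

P at (634.03, -302.04):
  1: 470.28 m
  2: 672.03 m
  3: 1030.75 m
  → nearest: 1 (470.28 m)
Q at (-340.29, 526.65):
  1: 1576.61 m
  2: 650.39 m
  3: 1263.69 m
  → nearest: 2 (650.39 m)
R at (735.21, -972.36):
  1: 269.31 m
  2: 1194.69 m
  3: 1062.46 m
  → nearest: 1 (269.31 m)
S at (-1174.23, -494.75):
  1: 1756.78 m
  2: 1298.38 m
  3: 906.32 m
  → nearest: 3 (906.32 m)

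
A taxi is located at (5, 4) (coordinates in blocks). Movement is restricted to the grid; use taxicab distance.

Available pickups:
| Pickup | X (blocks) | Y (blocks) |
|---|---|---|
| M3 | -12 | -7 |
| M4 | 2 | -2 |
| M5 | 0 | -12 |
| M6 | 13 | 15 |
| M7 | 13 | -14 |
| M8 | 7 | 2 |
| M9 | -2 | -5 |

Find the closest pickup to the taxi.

Distances from (5, 4):
M3: |-17| + |-11| = 17 + 11 = 28 blocks
M4: |-3| + |-6| = 3 + 6 = 9 blocks
M5: |-5| + |-16| = 5 + 16 = 21 blocks
M6: |8| + |11| = 8 + 11 = 19 blocks
M7: |8| + |-18| = 8 + 18 = 26 blocks
M8: |2| + |-2| = 2 + 2 = 4 blocks
M9: |-7| + |-9| = 7 + 9 = 16 blocks
Minimum: M8 at 4 blocks.

M8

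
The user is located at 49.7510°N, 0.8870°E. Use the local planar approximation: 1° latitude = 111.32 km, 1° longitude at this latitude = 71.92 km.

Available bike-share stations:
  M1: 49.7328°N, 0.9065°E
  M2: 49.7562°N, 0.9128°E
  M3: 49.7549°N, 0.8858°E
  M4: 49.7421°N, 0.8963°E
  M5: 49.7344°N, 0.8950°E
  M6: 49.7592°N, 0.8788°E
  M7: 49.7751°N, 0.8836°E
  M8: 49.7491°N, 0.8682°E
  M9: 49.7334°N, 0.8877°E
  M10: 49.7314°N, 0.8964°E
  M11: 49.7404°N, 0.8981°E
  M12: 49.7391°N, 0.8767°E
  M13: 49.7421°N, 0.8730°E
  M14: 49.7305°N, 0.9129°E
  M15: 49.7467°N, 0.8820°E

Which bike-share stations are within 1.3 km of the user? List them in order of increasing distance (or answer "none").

M3, M15, M6, M4

Distances from 49.7510°N, 0.8870°E:
M1: √((-0.0182·111.32)² + (0.0195·71.92)²) = √(4.104773 + 1.966838) = 2.4641 km
M2: √((0.0052·111.32)² + (0.0258·71.92)²) = √(0.335084 + 3.443014) = 1.9437 km
M3: √((0.0039·111.32)² + (-0.0012·71.92)²) = √(0.188484 + 0.007448) = 0.4426 km
M4: √((-0.0089·111.32)² + (0.0093·71.92)²) = √(0.981582 + 0.447368) = 1.1954 km
M5: √((-0.0166·111.32)² + (0.0080·71.92)²) = √(3.414779 + 0.331039) = 1.9354 km
M6: √((0.0082·111.32)² + (-0.0082·71.92)²) = √(0.833248 + 0.347798) = 1.0868 km
M7: √((0.0241·111.32)² + (-0.0034·71.92)²) = √(7.197480 + 0.059794) = 2.6939 km
M8: √((-0.0019·111.32)² + (-0.0188·71.92)²) = √(0.044736 + 1.828164) = 1.3685 km
M9: √((-0.0176·111.32)² + (0.0007·71.92)²) = √(3.838590 + 0.002535) = 1.9599 km
M10: √((-0.0196·111.32)² + (0.0094·71.92)²) = √(4.760565 + 0.457041) = 2.2842 km
M11: √((-0.0106·111.32)² + (0.0111·71.92)²) = √(1.392381 + 0.637302) = 1.4247 km
M12: √((-0.0119·111.32)² + (-0.0103·71.92)²) = √(1.754851 + 0.548749) = 1.5178 km
M13: √((-0.0089·111.32)² + (-0.0140·71.92)²) = √(0.981582 + 1.013807) = 1.4126 km
M14: √((-0.0205·111.32)² + (0.0259·71.92)²) = √(5.207798 + 3.469756) = 2.9458 km
M15: √((-0.0043·111.32)² + (-0.0050·71.92)²) = √(0.229131 + 0.129312) = 0.5987 km
Threshold 1.3 km: M3 (0.4426 km), M15 (0.5987 km), M6 (1.0868 km), M4 (1.1954 km) are within range.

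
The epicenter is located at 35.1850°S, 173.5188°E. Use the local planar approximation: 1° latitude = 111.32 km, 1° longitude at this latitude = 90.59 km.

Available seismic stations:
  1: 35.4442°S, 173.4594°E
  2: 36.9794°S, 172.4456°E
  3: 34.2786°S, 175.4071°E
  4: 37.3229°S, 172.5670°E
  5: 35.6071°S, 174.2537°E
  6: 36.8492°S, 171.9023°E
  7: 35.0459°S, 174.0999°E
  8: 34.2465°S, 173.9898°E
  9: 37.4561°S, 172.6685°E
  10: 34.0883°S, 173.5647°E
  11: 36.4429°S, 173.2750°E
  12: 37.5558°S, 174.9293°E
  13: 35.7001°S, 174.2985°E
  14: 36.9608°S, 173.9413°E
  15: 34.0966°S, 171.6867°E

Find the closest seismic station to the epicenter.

1

Distances from 35.1850°S, 173.5188°E:
1: 29.3516 km
2: 222.1555 km
3: 198.6021 km
4: 253.1289 km
5: 81.4866 km
6: 236.1464 km
7: 54.8720 km
8: 112.8509 km
9: 264.2930 km
10: 122.1554 km
11: 141.7604 km
12: 293.2225 km
13: 90.9781 km
14: 201.3532 km
15: 205.4895 km
Minimum: 1 at 29.3516 km.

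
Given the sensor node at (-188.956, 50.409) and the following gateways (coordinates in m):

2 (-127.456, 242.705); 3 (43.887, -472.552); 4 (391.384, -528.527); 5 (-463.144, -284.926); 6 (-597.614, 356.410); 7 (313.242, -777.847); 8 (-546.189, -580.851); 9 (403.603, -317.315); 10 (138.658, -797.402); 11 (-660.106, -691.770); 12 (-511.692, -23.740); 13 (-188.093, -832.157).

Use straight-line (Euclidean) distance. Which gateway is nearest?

2

Distances from (-188.956, 50.409):
2: √((61.500)² + (192.296)²) = √(3782.25000 + 36977.75162) = 201.891 m
3: √((232.843)² + (-522.961)²) = √(54215.86265 + 273488.20752) = 572.454 m
4: √((580.340)² + (-578.936)²) = √(336794.51560 + 335166.89210) = 819.733 m
5: √((-274.188)² + (-335.335)²) = √(75179.05934 + 112449.56222) = 433.161 m
6: √((-408.658)² + (306.001)²) = √(167001.36096 + 93636.61200) = 510.527 m
7: √((502.198)² + (-828.256)²) = √(252202.83120 + 686008.00154) = 968.613 m
8: √((-357.233)² + (-631.260)²) = √(127615.41629 + 398489.18760) = 725.331 m
9: √((592.559)² + (-367.724)²) = √(351126.16848 + 135220.94018) = 697.386 m
10: √((327.614)² + (-847.811)²) = √(107330.93300 + 718783.49172) = 908.908 m
11: √((-471.150)² + (-742.179)²) = √(221982.32250 + 550829.66804) = 879.097 m
12: √((-322.736)² + (-74.149)²) = √(104158.52570 + 5498.07420) = 331.144 m
13: √((0.863)² + (-882.566)²) = √(0.74477 + 778922.74436) = 882.566 m
Minimum: 2 at 201.891 m.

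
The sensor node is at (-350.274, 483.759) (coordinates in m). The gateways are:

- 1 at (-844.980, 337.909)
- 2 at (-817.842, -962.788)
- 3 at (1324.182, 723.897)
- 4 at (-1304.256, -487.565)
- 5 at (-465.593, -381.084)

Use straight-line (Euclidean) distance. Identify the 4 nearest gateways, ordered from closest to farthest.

Distances from (-350.274, 483.759):
1: √((-494.706)² + (-145.850)²) = √(244734.02644 + 21272.22250) = 515.758 m
2: √((-467.568)² + (-1446.547)²) = √(218619.83462 + 2092498.22321) = 1520.236 m
3: √((1674.456)² + (240.138)²) = √(2803802.89594 + 57666.25904) = 1691.588 m
4: √((-953.982)² + (-971.324)²) = √(910081.65632 + 943470.31298) = 1361.452 m
5: √((-115.319)² + (-864.843)²) = √(13298.47176 + 747953.41465) = 872.497 m
Sorted: 1 (515.758 m) < 5 (872.497 m) < 4 (1361.452 m) < 2 (1520.236 m) < 3 (1691.588 m)

1, 5, 4, 2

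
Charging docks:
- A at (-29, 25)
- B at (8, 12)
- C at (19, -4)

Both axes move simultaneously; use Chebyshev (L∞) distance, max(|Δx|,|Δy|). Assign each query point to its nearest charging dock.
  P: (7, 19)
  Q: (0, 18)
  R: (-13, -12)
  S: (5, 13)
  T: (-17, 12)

P at (7, 19):
  A: max(|-36|, |6|) = 36
  B: max(|1|, |-7|) = 7
  C: max(|12|, |-23|) = 23
  → nearest: B (7)
Q at (0, 18):
  A: max(|-29|, |7|) = 29
  B: max(|8|, |-6|) = 8
  C: max(|19|, |-22|) = 22
  → nearest: B (8)
R at (-13, -12):
  A: max(|-16|, |37|) = 37
  B: max(|21|, |24|) = 24
  C: max(|32|, |8|) = 32
  → nearest: B (24)
S at (5, 13):
  A: max(|-34|, |12|) = 34
  B: max(|3|, |-1|) = 3
  C: max(|14|, |-17|) = 17
  → nearest: B (3)
T at (-17, 12):
  A: max(|-12|, |13|) = 13
  B: max(|25|, |0|) = 25
  C: max(|36|, |-16|) = 36
  → nearest: A (13)

P→B; Q→B; R→B; S→B; T→A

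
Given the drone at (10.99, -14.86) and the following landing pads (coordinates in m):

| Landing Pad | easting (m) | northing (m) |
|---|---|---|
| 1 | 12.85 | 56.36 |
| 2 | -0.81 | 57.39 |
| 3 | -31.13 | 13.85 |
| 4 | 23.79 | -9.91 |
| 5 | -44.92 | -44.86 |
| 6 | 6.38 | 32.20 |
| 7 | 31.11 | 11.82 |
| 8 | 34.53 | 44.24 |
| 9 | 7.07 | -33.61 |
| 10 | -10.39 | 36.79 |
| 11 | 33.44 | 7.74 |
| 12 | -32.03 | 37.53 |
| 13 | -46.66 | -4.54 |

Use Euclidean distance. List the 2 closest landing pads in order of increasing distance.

Distances from (10.99, -14.86):
1: √((1.86)² + (71.22)²) = √(3.4596 + 5072.2884) = 71.24 m
2: √((-11.80)² + (72.25)²) = √(139.2400 + 5220.0625) = 73.21 m
3: √((-42.12)² + (28.71)²) = √(1774.0944 + 824.2641) = 50.97 m
4: √((12.80)² + (4.95)²) = √(163.8400 + 24.5025) = 13.72 m
5: √((-55.91)² + (-30.00)²) = √(3125.9281 + 900.0000) = 63.45 m
6: √((-4.61)² + (47.06)²) = √(21.2521 + 2214.6436) = 47.29 m
7: √((20.12)² + (26.68)²) = √(404.8144 + 711.8224) = 33.42 m
8: √((23.54)² + (59.10)²) = √(554.1316 + 3492.8100) = 63.62 m
9: √((-3.92)² + (-18.75)²) = √(15.3664 + 351.5625) = 19.16 m
10: √((-21.38)² + (51.65)²) = √(457.1044 + 2667.7225) = 55.90 m
11: √((22.45)² + (22.60)²) = √(504.0025 + 510.7600) = 31.86 m
12: √((-43.02)² + (52.39)²) = √(1850.7204 + 2744.7121) = 67.79 m
13: √((-57.65)² + (10.32)²) = √(3323.5225 + 106.5024) = 58.57 m
Sorted: 4 (13.72 m) < 9 (19.16 m) < 11 (31.86 m) < 7 (33.42 m) < …

4, 9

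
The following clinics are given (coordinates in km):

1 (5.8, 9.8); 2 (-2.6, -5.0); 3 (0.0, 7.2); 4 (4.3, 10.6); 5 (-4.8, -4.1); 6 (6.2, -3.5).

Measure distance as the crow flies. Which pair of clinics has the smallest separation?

1 and 4

Pairwise distances:
1–4: √((-1.5)² + (0.8)²) = √(2.250 + 0.640) = 1.7 km
2–5: √((-2.2)² + (0.9)²) = √(4.840 + 0.810) = 2.4 km
3–4: √((4.3)² + (3.4)²) = √(18.490 + 11.560) = 5.5 km
1–3: √((-5.8)² + (-2.6)²) = √(33.640 + 6.760) = 6.4 km
2–6: √((8.8)² + (1.5)²) = √(77.440 + 2.250) = 8.9 km
5–6: √((11.0)² + (0.6)²) = √(121.000 + 0.360) = 11.0 km
3–5: √((-4.8)² + (-11.3)²) = √(23.040 + 127.690) = 12.3 km
3–6: √((6.2)² + (-10.7)²) = √(38.440 + 114.490) = 12.4 km
2–3: √((2.6)² + (12.2)²) = √(6.760 + 148.840) = 12.5 km
1–6: √((0.4)² + (-13.3)²) = √(0.160 + 176.890) = 13.3 km
4–6: √((1.9)² + (-14.1)²) = √(3.610 + 198.810) = 14.2 km
1–2: √((-8.4)² + (-14.8)²) = √(70.560 + 219.040) = 17.0 km
2–4: √((6.9)² + (15.6)²) = √(47.610 + 243.360) = 17.1 km
4–5: √((-9.1)² + (-14.7)²) = √(82.810 + 216.090) = 17.3 km
1–5: √((-10.6)² + (-13.9)²) = √(112.360 + 193.210) = 17.5 km
Closest pair: 1–4 at 1.7 km.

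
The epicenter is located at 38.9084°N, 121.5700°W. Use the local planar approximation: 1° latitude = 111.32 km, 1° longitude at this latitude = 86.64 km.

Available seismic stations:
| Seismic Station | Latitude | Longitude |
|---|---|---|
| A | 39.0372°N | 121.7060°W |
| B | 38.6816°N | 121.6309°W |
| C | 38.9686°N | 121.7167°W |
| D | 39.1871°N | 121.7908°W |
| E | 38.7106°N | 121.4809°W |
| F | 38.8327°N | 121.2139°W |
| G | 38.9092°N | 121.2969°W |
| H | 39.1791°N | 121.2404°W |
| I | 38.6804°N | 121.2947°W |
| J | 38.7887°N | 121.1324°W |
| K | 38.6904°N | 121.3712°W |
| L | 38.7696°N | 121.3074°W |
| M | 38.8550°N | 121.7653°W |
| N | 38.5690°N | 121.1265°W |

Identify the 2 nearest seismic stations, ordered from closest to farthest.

Distances from 38.9084°N, 121.5700°W:
A: √((0.1288·111.32)² + (-0.1360·86.64)²) = √(205.578703 + 138.840032) = 18.5585 km
B: √((-0.2268·111.32)² + (-0.0609·86.64)²) = √(637.429995 + 27.840144) = 25.7928 km
C: √((0.0602·111.32)² + (-0.1467·86.64)²) = √(44.909620 + 161.546337) = 14.3686 km
D: √((0.2787·111.32)² + (-0.2208·86.64)²) = √(962.543427 + 365.961185) = 36.4487 km
E: √((-0.1978·111.32)² + (0.0891·86.64)²) = √(484.840589 + 59.592595) = 23.3331 km
F: √((-0.0757·111.32)² + (0.3561·86.64)²) = √(71.013048 + 951.877003) = 31.9827 km
G: √((0.0008·111.32)² + (0.2731·86.64)²) = √(0.007931 + 559.861093) = 23.6616 km
H: √((0.2707·111.32)² + (0.3296·86.64)²) = √(908.077483 + 815.476205) = 41.5157 km
I: √((-0.2280·111.32)² + (0.2753·86.64)²) = √(644.193131 + 568.917522) = 34.8297 km
J: √((-0.1197·111.32)² + (0.4376·86.64)²) = √(177.555732 + 1437.445918) = 40.1871 km
K: √((-0.2180·111.32)² + (0.1988·86.64)²) = √(588.924175 + 296.667278) = 29.7589 km
L: √((-0.1388·111.32)² + (0.2626·86.64)²) = √(238.740076 + 517.638215) = 27.5023 km
M: √((-0.0534·111.32)² + (-0.1953·86.64)²) = √(35.336938 + 286.313202) = 17.9346 km
N: √((-0.3394·111.32)² + (0.4435·86.64)²) = √(1427.480129 + 1476.468329) = 53.8883 km
Sorted: C (14.3686 km) < M (17.9346 km) < A (18.5585 km) < E (23.3331 km) < …

C, M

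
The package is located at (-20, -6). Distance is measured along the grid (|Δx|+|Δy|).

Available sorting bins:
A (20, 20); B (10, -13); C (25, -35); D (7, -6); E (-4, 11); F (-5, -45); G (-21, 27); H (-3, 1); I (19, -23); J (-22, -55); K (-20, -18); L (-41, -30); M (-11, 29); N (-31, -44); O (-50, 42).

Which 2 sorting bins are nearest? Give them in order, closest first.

K, H

Distances from (-20, -6):
A: |40| + |26| = 40 + 26 = 66
B: |30| + |-7| = 30 + 7 = 37
C: |45| + |-29| = 45 + 29 = 74
D: |27| + |0| = 27 + 0 = 27
E: |16| + |17| = 16 + 17 = 33
F: |15| + |-39| = 15 + 39 = 54
G: |-1| + |33| = 1 + 33 = 34
H: |17| + |7| = 17 + 7 = 24
I: |39| + |-17| = 39 + 17 = 56
J: |-2| + |-49| = 2 + 49 = 51
K: |0| + |-12| = 0 + 12 = 12
L: |-21| + |-24| = 21 + 24 = 45
M: |9| + |35| = 9 + 35 = 44
N: |-11| + |-38| = 11 + 38 = 49
O: |-30| + |48| = 30 + 48 = 78
Sorted: K (12) < H (24) < D (27) < E (33) < …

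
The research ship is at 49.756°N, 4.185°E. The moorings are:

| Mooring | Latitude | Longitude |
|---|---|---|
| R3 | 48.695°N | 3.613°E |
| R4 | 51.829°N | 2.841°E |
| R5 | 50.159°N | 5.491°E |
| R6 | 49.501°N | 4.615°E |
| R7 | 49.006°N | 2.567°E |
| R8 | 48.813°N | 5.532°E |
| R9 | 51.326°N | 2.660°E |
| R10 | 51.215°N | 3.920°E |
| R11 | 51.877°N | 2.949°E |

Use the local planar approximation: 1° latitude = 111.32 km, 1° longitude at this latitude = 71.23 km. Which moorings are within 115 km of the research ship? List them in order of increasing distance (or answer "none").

R6, R5

Distances from 49.756°N, 4.185°E:
R3: √((-1.061·111.32)² + (-0.572·71.23)²) = √(13950.09493 + 1660.03768) = 124.941 km
R4: √((2.073·111.32)² + (-1.344·71.23)²) = √(53253.11291 + 9164.83026) = 249.836 km
R5: √((0.403·111.32)² + (1.306·71.23)²) = √(2012.59546 + 8653.90738) = 103.279 km
R6: √((-0.255·111.32)² + (0.430·71.23)²) = √(805.79906 + 938.12952) = 41.760 km
R7: √((-0.750·111.32)² + (-1.618·71.23)²) = √(6970.58010 + 13282.59477) = 142.314 km
R8: √((-0.943·111.32)² + (1.347·71.23)²) = √(11019.70024 + 9205.79035) = 142.216 km
R9: √((1.570·111.32)² + (-1.525·71.23)²) = √(30545.39180 + 11799.55356) = 205.779 km
R10: √((1.459·111.32)² + (-0.265·71.23)²) = √(26378.91808 + 356.30149) = 163.509 km
R11: √((2.121·111.32)² + (-1.236·71.23)²) = √(55747.79988 + 7751.09090) = 251.990 km
Threshold 115 km: R6 (41.760 km), R5 (103.279 km) are within range.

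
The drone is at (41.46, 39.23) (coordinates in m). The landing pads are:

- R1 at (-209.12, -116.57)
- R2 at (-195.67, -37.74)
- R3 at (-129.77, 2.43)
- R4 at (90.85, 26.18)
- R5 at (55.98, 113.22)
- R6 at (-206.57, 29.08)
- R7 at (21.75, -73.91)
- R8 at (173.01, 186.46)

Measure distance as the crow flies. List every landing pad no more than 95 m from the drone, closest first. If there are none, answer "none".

Distances from (41.46, 39.23):
R1: 295.07 m
R2: 249.31 m
R3: 175.14 m
R4: 51.08 m
R5: 75.40 m
R6: 248.24 m
R7: 114.84 m
R8: 197.44 m
Threshold 95 m: R4 (51.08 m), R5 (75.40 m) are within range.

R4, R5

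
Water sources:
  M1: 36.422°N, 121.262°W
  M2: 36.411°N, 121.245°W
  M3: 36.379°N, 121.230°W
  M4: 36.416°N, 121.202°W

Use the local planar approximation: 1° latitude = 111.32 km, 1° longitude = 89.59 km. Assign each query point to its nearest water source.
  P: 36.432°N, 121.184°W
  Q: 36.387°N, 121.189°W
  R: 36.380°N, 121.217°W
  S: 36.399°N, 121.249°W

P→M4; Q→M4; R→M3; S→M2

P at 36.432°N, 121.184°W:
  M1: √((-0.010·111.32)² + (-0.078·89.59)²) = √(1.23921 + 48.83242) = 7.076 km
  M2: √((-0.021·111.32)² + (-0.061·89.59)²) = √(5.46493 + 29.86612) = 5.944 km
  M3: √((-0.053·111.32)² + (-0.046·89.59)²) = √(34.80953 + 16.98379) = 7.197 km
  M4: √((-0.016·111.32)² + (-0.018·89.59)²) = √(3.17239 + 2.60054) = 2.403 km
  → nearest: M4 (2.403 km)
Q at 36.387°N, 121.189°W:
  M1: √((0.035·111.32)² + (-0.073·89.59)²) = √(15.18037 + 42.77252) = 7.613 km
  M2: √((0.024·111.32)² + (-0.056·89.59)²) = √(7.13787 + 25.17069) = 5.684 km
  M3: √((-0.008·111.32)² + (-0.041·89.59)²) = √(0.79310 + 13.49232) = 3.780 km
  M4: √((0.029·111.32)² + (-0.013·89.59)²) = √(10.42179 + 1.35646) = 3.432 km
  → nearest: M4 (3.432 km)
R at 36.380°N, 121.217°W:
  M1: √((0.042·111.32)² + (-0.045·89.59)²) = √(21.85974 + 16.25340) = 6.174 km
  M2: √((0.031·111.32)² + (-0.028·89.59)²) = √(11.90885 + 6.29267) = 4.266 km
  M3: √((-0.001·111.32)² + (-0.013·89.59)²) = √(0.01239 + 1.35646) = 1.170 km
  M4: √((0.036·111.32)² + (0.015·89.59)²) = √(16.06022 + 1.80593) = 4.227 km
  → nearest: M3 (1.170 km)
S at 36.399°N, 121.249°W:
  M1: √((0.023·111.32)² + (-0.013·89.59)²) = √(6.55544 + 1.35646) = 2.813 km
  M2: √((0.012·111.32)² + (0.004·89.59)²) = √(1.78447 + 0.12842) = 1.383 km
  M3: √((-0.020·111.32)² + (0.019·89.59)²) = √(4.95686 + 2.89752) = 2.803 km
  M4: √((0.017·111.32)² + (0.047·89.59)²) = √(3.58133 + 17.73025) = 4.616 km
  → nearest: M2 (1.383 km)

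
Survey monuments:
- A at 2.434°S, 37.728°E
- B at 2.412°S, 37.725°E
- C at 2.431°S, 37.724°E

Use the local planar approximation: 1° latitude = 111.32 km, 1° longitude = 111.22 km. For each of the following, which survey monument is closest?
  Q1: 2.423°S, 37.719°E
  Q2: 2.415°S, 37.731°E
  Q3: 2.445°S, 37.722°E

Q1 at 2.423°S, 37.719°E:
  A: 1.581585 km
  B: 1.394548 km
  C: 1.049926 km
  → nearest: C (1.049926 km)
Q2 at 2.415°S, 37.731°E:
  A: 2.141236 km
  B: 0.746221 km
  C: 1.943840 km
  → nearest: B (0.746221 km)
Q3 at 2.445°S, 37.722°E:
  A: 1.394548 km
  B: 3.688682 km
  C: 1.574274 km
  → nearest: A (1.394548 km)

Q1→C; Q2→B; Q3→A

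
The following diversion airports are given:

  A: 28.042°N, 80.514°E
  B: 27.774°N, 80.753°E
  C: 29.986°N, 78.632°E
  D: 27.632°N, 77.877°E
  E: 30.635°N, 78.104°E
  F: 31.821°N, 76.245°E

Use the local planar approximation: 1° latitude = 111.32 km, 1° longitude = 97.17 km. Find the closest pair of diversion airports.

Pairwise distances:
A–B: 37.807 km
A–C: 283.327 km
A–D: 260.270 km
A–E: 371.700 km
A–F: 590.800 km
B–C: 321.108 km
B–D: 279.908 km
B–E: 409.500 km
B–F: 628.365 km
C–D: 272.123 km
C–E: 88.611 km
C–F: 309.072 km
D–E: 335.021 km
D–F: 492.546 km
E–F: 223.744 km
Closest pair: A–B at 37.807 km.

A and B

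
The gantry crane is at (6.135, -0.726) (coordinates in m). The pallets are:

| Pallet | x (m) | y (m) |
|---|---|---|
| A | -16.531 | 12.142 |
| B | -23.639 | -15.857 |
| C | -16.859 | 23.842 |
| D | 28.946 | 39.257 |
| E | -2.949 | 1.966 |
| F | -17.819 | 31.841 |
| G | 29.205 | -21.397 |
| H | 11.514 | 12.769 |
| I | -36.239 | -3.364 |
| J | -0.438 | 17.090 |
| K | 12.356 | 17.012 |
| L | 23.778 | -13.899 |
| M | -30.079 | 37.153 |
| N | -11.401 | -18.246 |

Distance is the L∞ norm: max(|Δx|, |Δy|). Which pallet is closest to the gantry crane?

E

Distances from (6.135, -0.726):
A: 22.666 m
B: 29.774 m
C: 24.568 m
D: 39.983 m
E: 9.084 m
F: 32.567 m
G: 23.070 m
H: 13.495 m
I: 42.374 m
J: 17.816 m
K: 17.738 m
L: 17.643 m
M: 37.879 m
N: 17.536 m
Minimum: E at 9.084 m.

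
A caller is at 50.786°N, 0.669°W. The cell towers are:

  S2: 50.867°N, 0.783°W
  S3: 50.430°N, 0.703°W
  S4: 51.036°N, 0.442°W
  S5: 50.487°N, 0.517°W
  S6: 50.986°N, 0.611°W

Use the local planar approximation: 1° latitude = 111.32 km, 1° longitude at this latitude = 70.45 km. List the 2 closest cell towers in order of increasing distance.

S2, S6

Distances from 50.786°N, 0.669°W:
S2: √((0.081·111.32)² + (-0.114·70.45)²) = √(81.30485 + 64.50178) = 12.075 km
S3: √((-0.356·111.32)² + (-0.034·70.45)²) = √(1570.53056 + 5.73746) = 39.702 km
S4: √((0.250·111.32)² + (0.227·70.45)²) = √(774.50890 + 255.74886) = 32.098 km
S5: √((-0.299·111.32)² + (0.152·70.45)²) = √(1107.86992 + 114.66983) = 34.965 km
S6: √((0.200·111.32)² + (0.058·70.45)²) = √(495.68570 + 16.69621) = 22.636 km
Sorted: S2 (12.075 km) < S6 (22.636 km) < S4 (32.098 km) < S5 (34.965 km) < …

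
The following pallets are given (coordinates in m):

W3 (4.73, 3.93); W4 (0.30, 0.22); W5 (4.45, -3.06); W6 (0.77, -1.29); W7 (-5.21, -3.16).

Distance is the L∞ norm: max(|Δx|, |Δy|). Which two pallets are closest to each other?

Pairwise distances:
W3–W4: 4.43 m
W3–W5: 6.99 m
W3–W6: 5.22 m
W3–W7: 9.94 m
W4–W5: 4.15 m
W4–W6: 1.51 m
W4–W7: 5.51 m
W5–W6: 3.68 m
W5–W7: 9.66 m
W6–W7: 5.98 m
Closest pair: W4–W6 at 1.51 m.

W4 and W6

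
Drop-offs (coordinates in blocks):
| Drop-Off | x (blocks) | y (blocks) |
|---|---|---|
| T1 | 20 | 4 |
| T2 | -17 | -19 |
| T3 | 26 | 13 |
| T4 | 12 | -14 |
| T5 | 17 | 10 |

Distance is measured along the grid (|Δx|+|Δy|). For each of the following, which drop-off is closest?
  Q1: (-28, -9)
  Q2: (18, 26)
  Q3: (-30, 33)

Q1 at (-28, -9):
  T1: 61 blocks
  T2: 21 blocks
  T3: 76 blocks
  T4: 45 blocks
  T5: 64 blocks
  → nearest: T2 (21 blocks)
Q2 at (18, 26):
  T1: 24 blocks
  T2: 80 blocks
  T3: 21 blocks
  T4: 46 blocks
  T5: 17 blocks
  → nearest: T5 (17 blocks)
Q3 at (-30, 33):
  T1: 79 blocks
  T2: 65 blocks
  T3: 76 blocks
  T4: 89 blocks
  T5: 70 blocks
  → nearest: T2 (65 blocks)

Q1→T2; Q2→T5; Q3→T2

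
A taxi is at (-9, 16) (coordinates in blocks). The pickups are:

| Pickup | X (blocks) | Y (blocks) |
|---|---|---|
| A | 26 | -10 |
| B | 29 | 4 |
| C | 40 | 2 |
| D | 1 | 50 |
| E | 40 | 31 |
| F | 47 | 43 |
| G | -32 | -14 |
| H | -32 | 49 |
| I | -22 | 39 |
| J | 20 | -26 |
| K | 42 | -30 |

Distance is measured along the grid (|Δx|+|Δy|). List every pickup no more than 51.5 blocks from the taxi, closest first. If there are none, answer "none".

I, D, B

Distances from (-9, 16):
A: 61 blocks
B: 50 blocks
C: 63 blocks
D: 44 blocks
E: 64 blocks
F: 83 blocks
G: 53 blocks
H: 56 blocks
I: 36 blocks
J: 71 blocks
K: 97 blocks
Threshold 51.5 blocks: I (36 blocks), D (44 blocks), B (50 blocks) are within range.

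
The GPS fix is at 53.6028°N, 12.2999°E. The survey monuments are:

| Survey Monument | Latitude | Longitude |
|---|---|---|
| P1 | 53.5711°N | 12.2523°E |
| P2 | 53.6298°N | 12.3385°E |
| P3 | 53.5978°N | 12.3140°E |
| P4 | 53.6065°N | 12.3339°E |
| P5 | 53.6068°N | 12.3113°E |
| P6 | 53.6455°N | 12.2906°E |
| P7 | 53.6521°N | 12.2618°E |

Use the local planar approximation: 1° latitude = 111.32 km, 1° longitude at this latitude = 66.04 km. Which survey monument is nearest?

P5

Distances from 53.6028°N, 12.2999°E:
P1: 4.7259 km
P2: 3.9411 km
P3: 1.0848 km
P4: 2.2828 km
P5: 0.8747 km
P6: 4.7929 km
P7: 6.0374 km
Minimum: P5 at 0.8747 km.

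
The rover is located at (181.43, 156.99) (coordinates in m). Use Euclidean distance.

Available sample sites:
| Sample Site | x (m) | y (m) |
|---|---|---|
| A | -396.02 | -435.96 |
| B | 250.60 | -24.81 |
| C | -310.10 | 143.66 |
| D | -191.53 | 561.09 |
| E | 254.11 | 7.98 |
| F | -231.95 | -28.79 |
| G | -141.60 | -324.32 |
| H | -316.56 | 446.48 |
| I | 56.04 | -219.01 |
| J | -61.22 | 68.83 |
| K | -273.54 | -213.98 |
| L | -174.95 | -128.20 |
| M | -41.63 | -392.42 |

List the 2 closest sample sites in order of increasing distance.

Distances from (181.43, 156.99):
A: √((-577.45)² + (-592.95)²) = √(333448.5025 + 351589.7025) = 827.67 m
B: √((69.17)² + (-181.80)²) = √(4784.4889 + 33051.2400) = 194.51 m
C: √((-491.53)² + (-13.33)²) = √(241601.7409 + 177.6889) = 491.71 m
D: √((-372.96)² + (404.10)²) = √(139099.1616 + 163296.8100) = 549.91 m
E: √((72.68)² + (-149.01)²) = √(5282.3824 + 22203.9801) = 165.79 m
F: √((-413.38)² + (-185.78)²) = √(170883.0244 + 34514.2084) = 453.21 m
G: √((-323.03)² + (-481.31)²) = √(104348.3809 + 231659.3161) = 579.66 m
H: √((-497.99)² + (289.49)²) = √(247994.0401 + 83804.4601) = 576.02 m
I: √((-125.39)² + (-376.00)²) = √(15722.6521 + 141376.0000) = 396.36 m
J: √((-242.65)² + (-88.16)²) = √(58879.0225 + 7772.1856) = 258.17 m
K: √((-454.97)² + (-370.97)²) = √(206997.7009 + 137618.7409) = 587.04 m
L: √((-356.38)² + (-285.19)²) = √(127006.7044 + 81333.3361) = 456.44 m
M: √((-223.06)² + (-549.41)²) = √(49755.7636 + 301851.3481) = 592.96 m
Sorted: E (165.79 m) < B (194.51 m) < J (258.17 m) < I (396.36 m) < …

E, B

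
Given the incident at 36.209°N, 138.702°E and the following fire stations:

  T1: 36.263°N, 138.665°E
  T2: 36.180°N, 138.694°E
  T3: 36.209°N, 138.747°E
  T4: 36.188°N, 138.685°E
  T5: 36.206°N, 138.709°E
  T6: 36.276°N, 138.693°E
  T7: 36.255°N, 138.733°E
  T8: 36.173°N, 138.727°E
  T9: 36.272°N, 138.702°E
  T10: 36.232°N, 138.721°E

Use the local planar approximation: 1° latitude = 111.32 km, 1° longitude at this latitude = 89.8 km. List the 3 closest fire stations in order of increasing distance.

Distances from 36.209°N, 138.702°E:
T1: √((0.054·111.32)² + (-0.037·89.8)²) = √(36.13549 + 11.03967) = 6.868 km
T2: √((-0.029·111.32)² + (-0.008·89.8)²) = √(10.42179 + 0.51610) = 3.307 km
T3: √((0.000·111.32)² + (0.045·89.8)²) = √(0.00000 + 16.32968) = 4.041 km
T4: √((-0.021·111.32)² + (-0.017·89.8)²) = √(5.46493 + 2.33051) = 2.792 km
T5: √((-0.003·111.32)² + (0.007·89.8)²) = √(0.11153 + 0.39514) = 0.712 km
T6: √((0.067·111.32)² + (-0.009·89.8)²) = √(55.62833 + 0.65319) = 7.502 km
T7: √((0.046·111.32)² + (0.031·89.8)²) = √(26.22177 + 7.74954) = 5.828 km
T8: √((-0.036·111.32)² + (0.025·89.8)²) = √(16.06022 + 5.04003) = 4.593 km
T9: √((0.063·111.32)² + (0.000·89.8)²) = √(49.18441 + 0.00000) = 7.013 km
T10: √((0.023·111.32)² + (0.019·89.8)²) = √(6.55544 + 2.91112) = 3.077 km
Sorted: T5 (0.712 km) < T4 (2.792 km) < T10 (3.077 km) < T2 (3.307 km) < T3 (4.041 km) < …

T5, T4, T10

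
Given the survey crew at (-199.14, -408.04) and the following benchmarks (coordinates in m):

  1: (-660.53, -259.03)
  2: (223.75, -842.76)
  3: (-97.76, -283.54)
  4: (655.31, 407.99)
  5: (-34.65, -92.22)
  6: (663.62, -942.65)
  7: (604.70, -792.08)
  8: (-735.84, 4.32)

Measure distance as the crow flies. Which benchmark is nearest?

3

Distances from (-199.14, -408.04):
1: √((-461.39)² + (149.01)²) = √(212880.7321 + 22203.9801) = 484.86 m
2: √((422.89)² + (-434.72)²) = √(178835.9521 + 188981.4784) = 606.48 m
3: √((101.38)² + (124.50)²) = √(10277.9044 + 15500.2500) = 160.56 m
4: √((854.45)² + (816.03)²) = √(730084.8025 + 665904.9609) = 1181.52 m
5: √((164.49)² + (315.82)²) = √(27056.9601 + 99742.2724) = 356.09 m
6: √((862.76)² + (-534.61)²) = √(744354.8176 + 285807.8521) = 1014.97 m
7: √((803.84)² + (-384.04)²) = √(646158.7456 + 147486.7216) = 890.87 m
8: √((-536.70)² + (412.36)²) = √(288046.8900 + 170040.7696) = 676.82 m
Minimum: 3 at 160.56 m.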